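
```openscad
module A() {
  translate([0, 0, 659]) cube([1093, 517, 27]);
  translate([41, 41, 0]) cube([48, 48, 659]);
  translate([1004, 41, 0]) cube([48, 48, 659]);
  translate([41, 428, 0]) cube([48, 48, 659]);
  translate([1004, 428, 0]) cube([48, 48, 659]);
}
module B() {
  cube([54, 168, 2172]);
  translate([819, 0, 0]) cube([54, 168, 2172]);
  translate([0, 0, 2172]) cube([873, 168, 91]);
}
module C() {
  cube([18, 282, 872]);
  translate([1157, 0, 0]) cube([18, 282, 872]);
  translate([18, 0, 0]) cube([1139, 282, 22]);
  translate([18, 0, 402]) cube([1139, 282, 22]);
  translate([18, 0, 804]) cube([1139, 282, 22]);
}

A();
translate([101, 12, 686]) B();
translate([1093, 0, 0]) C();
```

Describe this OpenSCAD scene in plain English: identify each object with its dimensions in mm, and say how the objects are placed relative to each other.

A is a table: top 1093 mm (x) × 517 mm (y), 27 mm thick, upper face at z = 686 mm, on four 48×48 mm square legs, each inset 41 mm from the nearest pair of top edges, running from z = 0 to the bottom of the top.

B is a door frame. The clear opening is 765 mm wide and 2172 mm high. Two 54 mm wide jambs, 168 mm deep, stand either side of the opening from the floor to the top of the opening. A 91 mm thick head sits across the top of both jambs, spanning the full outside width of the frame.

C is an open bookshelf. Two side panels, each 18 mm thick, 282 mm deep and 872 mm tall, stand 1175 mm apart (outside-to-outside). Between them sit 3 shelves, each 22 mm thick and 282 mm deep, spanning the full gap between the sides. The bottom shelf rests on the floor (its underside at z = 0) and the clear gap between one shelf's top and the next shelf's underside is 380 mm.

The door frame is on top of the table. The bookshelf is against the table's +x side, with their −y faces flush.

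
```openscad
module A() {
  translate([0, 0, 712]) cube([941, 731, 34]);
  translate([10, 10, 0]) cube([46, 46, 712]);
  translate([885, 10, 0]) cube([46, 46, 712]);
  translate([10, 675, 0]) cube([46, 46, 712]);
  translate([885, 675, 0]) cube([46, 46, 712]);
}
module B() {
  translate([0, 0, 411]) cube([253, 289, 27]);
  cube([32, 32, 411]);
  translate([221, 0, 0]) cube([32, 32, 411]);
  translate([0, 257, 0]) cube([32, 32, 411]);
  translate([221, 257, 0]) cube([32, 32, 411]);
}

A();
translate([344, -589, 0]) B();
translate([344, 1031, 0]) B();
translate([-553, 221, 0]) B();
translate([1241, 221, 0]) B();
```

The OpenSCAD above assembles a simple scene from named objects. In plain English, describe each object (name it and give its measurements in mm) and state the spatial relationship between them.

A is a table: top 941 mm (x) × 731 mm (y), 34 mm thick, upper face at z = 746 mm, on four 46×46 mm square legs, each inset 10 mm from the nearest pair of top edges, running from z = 0 to the bottom of the top.

B is a four-legged stool. The seat is a 253×289×27 mm slab whose top surface is at z = 438 mm; four square legs, each 32×32 mm in cross-section, run from the floor (z = 0) to the underside of the seat, each flush with a corner of the seat.

Four stools sit around the table at the −y, +y, −x, +x sides.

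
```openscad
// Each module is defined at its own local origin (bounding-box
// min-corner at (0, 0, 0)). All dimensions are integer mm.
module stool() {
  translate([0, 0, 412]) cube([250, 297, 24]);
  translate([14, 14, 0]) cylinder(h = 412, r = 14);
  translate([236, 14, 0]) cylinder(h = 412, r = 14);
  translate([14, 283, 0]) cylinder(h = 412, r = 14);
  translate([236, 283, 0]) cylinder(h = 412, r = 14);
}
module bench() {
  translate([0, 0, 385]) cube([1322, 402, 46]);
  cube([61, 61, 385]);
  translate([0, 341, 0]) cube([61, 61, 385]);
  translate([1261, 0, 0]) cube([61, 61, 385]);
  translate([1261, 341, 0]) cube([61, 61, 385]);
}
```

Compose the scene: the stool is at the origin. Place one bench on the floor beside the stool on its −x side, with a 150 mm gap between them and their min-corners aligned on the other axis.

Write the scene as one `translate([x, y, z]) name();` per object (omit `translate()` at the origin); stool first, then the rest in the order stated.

stool();
translate([-1472, 0, 0]) bench();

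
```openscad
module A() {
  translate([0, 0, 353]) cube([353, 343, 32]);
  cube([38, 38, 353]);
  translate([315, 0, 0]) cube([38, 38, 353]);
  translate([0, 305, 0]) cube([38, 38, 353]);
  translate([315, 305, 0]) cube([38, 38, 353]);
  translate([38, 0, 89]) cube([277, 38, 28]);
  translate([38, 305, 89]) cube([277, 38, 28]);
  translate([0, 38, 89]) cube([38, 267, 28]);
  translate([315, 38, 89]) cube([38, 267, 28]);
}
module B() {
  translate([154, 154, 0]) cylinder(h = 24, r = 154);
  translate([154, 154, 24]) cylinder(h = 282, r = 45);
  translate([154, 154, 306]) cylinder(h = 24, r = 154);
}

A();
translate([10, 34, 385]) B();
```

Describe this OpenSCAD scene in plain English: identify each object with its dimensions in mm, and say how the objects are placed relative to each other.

A is a simple wooden stool: a rectangular seat 353 mm (x) by 343 mm (y), 32 mm thick, top face at z = 385 mm, on four square legs, each 38×38 mm in cross-section. The legs rest on z = 0, each flush with a corner of the seat. Four stretchers, 38 mm wide and 28 mm tall, connect adjacent legs with their undersides at z = 89 mm, each running between the inner faces of the legs it joins and aligned with the legs' outer faces on the other axis.

B is a spool: two coaxial disc flanges of radius 154 mm and thickness 24 mm, joined by a core cylinder of radius 45 mm and height 282 mm. The lower flange rests on z = 0 and the three cylinders share a vertical axis.

The spool is on top of the stool.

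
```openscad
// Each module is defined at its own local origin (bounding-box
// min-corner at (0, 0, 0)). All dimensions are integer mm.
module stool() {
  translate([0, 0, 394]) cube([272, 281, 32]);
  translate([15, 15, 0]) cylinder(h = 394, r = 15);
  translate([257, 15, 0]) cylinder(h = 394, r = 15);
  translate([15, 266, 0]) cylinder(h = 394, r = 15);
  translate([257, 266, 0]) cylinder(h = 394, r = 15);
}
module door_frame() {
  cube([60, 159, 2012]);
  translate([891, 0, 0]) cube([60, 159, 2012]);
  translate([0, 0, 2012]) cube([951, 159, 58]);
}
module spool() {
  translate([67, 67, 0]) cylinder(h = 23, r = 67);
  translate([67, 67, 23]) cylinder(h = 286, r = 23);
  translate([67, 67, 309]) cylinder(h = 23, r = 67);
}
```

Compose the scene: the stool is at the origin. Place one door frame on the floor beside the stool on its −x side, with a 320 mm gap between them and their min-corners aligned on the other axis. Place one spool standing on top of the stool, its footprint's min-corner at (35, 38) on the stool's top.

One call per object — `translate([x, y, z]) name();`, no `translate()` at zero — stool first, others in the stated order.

stool();
translate([-1271, 0, 0]) door_frame();
translate([35, 38, 426]) spool();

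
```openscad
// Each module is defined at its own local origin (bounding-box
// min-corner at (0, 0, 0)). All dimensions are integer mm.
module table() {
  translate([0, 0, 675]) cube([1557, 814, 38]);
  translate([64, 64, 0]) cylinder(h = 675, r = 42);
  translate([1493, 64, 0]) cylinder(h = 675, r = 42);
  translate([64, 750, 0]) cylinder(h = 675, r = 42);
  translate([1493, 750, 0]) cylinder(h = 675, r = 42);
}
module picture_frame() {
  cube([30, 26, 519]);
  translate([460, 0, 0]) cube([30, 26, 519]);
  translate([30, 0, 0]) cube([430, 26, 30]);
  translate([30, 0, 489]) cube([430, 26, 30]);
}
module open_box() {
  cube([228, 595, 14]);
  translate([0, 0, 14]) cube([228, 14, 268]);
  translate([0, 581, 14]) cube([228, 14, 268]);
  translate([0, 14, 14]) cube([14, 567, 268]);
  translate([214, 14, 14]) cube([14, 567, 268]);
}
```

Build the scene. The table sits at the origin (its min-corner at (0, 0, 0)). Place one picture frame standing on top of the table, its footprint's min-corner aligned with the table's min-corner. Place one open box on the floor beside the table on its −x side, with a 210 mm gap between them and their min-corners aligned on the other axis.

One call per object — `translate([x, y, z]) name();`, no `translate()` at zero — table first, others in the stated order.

table();
translate([0, 0, 713]) picture_frame();
translate([-438, 0, 0]) open_box();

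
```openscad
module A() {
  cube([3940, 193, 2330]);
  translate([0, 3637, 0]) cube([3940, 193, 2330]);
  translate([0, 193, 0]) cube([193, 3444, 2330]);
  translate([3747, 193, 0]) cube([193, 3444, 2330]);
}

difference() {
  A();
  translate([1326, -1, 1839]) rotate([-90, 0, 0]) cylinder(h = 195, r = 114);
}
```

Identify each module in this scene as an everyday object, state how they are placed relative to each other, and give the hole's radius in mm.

The subtracted cylinder has r = 114 mm.

A is a house frame. The house frame has a circular hole through its front wall. The hole's radius is 114 mm.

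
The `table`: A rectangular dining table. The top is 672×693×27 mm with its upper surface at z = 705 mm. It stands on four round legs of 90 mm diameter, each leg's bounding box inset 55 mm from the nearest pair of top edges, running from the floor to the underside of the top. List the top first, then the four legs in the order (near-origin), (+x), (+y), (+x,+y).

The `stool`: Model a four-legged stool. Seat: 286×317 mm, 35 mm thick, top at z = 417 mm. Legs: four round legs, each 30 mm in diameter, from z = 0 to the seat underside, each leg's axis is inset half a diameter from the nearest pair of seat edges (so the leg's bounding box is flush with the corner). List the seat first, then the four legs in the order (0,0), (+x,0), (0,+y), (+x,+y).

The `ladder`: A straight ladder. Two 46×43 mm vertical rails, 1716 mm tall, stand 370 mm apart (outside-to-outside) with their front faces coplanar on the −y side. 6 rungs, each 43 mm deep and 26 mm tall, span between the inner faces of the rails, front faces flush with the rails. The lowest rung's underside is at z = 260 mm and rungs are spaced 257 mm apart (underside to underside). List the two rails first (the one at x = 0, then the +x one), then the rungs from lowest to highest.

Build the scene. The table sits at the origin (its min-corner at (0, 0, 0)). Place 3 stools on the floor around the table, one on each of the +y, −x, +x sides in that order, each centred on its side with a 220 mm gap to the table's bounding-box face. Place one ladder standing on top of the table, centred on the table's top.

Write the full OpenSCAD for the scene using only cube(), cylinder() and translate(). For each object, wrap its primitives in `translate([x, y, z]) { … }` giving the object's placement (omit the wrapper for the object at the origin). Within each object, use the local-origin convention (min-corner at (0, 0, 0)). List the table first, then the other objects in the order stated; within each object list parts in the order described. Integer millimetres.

translate([0, 0, 678]) cube([672, 693, 27]);
translate([100, 100, 0]) cylinder(h = 678, r = 45);
translate([572, 100, 0]) cylinder(h = 678, r = 45);
translate([100, 593, 0]) cylinder(h = 678, r = 45);
translate([572, 593, 0]) cylinder(h = 678, r = 45);
translate([193, 913, 0]) {
  translate([0, 0, 382]) cube([286, 317, 35]);
  translate([15, 15, 0]) cylinder(h = 382, r = 15);
  translate([271, 15, 0]) cylinder(h = 382, r = 15);
  translate([15, 302, 0]) cylinder(h = 382, r = 15);
  translate([271, 302, 0]) cylinder(h = 382, r = 15);
}
translate([-506, 188, 0]) {
  translate([0, 0, 382]) cube([286, 317, 35]);
  translate([15, 15, 0]) cylinder(h = 382, r = 15);
  translate([271, 15, 0]) cylinder(h = 382, r = 15);
  translate([15, 302, 0]) cylinder(h = 382, r = 15);
  translate([271, 302, 0]) cylinder(h = 382, r = 15);
}
translate([892, 188, 0]) {
  translate([0, 0, 382]) cube([286, 317, 35]);
  translate([15, 15, 0]) cylinder(h = 382, r = 15);
  translate([271, 15, 0]) cylinder(h = 382, r = 15);
  translate([15, 302, 0]) cylinder(h = 382, r = 15);
  translate([271, 302, 0]) cylinder(h = 382, r = 15);
}
translate([151, 325, 705]) {
  cube([46, 43, 1716]);
  translate([324, 0, 0]) cube([46, 43, 1716]);
  translate([46, 0, 260]) cube([278, 43, 26]);
  translate([46, 0, 517]) cube([278, 43, 26]);
  translate([46, 0, 774]) cube([278, 43, 26]);
  translate([46, 0, 1031]) cube([278, 43, 26]);
  translate([46, 0, 1288]) cube([278, 43, 26]);
  translate([46, 0, 1545]) cube([278, 43, 26]);
}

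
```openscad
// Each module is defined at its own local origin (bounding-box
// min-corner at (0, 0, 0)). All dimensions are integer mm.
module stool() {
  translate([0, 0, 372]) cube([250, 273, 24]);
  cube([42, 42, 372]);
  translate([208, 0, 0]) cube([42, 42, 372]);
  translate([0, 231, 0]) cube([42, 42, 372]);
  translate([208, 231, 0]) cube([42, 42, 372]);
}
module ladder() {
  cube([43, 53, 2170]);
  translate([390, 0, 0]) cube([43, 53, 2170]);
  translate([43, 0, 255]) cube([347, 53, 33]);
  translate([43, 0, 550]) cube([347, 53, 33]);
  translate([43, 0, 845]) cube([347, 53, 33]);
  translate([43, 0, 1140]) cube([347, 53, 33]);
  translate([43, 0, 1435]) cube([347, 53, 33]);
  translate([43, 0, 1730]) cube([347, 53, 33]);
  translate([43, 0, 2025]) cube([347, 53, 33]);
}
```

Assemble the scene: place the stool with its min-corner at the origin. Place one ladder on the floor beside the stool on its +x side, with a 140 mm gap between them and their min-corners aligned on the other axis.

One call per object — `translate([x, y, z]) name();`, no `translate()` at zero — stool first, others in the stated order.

stool();
translate([390, 0, 0]) ladder();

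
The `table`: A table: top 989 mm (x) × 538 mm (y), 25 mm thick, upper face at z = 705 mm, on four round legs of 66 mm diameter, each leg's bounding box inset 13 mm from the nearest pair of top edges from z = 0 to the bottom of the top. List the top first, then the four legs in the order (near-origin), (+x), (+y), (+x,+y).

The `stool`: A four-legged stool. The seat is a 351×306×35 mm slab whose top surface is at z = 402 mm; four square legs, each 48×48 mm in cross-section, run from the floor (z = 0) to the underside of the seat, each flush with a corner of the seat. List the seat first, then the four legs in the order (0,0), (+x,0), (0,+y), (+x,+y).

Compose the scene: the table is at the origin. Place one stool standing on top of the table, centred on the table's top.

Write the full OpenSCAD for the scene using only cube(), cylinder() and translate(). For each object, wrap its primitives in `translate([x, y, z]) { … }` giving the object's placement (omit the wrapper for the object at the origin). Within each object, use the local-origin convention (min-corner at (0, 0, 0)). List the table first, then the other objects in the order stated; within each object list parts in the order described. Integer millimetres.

translate([0, 0, 680]) cube([989, 538, 25]);
translate([46, 46, 0]) cylinder(h = 680, r = 33);
translate([943, 46, 0]) cylinder(h = 680, r = 33);
translate([46, 492, 0]) cylinder(h = 680, r = 33);
translate([943, 492, 0]) cylinder(h = 680, r = 33);
translate([319, 116, 705]) {
  translate([0, 0, 367]) cube([351, 306, 35]);
  cube([48, 48, 367]);
  translate([303, 0, 0]) cube([48, 48, 367]);
  translate([0, 258, 0]) cube([48, 48, 367]);
  translate([303, 258, 0]) cube([48, 48, 367]);
}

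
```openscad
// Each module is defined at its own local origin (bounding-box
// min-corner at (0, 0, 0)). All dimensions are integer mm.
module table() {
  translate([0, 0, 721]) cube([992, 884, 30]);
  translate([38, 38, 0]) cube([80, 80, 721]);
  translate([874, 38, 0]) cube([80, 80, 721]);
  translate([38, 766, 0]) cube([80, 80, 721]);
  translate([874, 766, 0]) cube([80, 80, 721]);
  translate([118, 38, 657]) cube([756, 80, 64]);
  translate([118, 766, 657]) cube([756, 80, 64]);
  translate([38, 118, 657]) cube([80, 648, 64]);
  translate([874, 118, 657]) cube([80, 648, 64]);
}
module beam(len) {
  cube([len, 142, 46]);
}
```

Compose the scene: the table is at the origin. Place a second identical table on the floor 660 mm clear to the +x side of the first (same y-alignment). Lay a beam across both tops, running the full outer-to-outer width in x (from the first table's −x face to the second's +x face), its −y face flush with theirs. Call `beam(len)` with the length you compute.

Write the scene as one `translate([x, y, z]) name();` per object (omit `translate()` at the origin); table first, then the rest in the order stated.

table();
translate([1652, 0, 0]) table();
translate([0, 0, 751]) beam(2644);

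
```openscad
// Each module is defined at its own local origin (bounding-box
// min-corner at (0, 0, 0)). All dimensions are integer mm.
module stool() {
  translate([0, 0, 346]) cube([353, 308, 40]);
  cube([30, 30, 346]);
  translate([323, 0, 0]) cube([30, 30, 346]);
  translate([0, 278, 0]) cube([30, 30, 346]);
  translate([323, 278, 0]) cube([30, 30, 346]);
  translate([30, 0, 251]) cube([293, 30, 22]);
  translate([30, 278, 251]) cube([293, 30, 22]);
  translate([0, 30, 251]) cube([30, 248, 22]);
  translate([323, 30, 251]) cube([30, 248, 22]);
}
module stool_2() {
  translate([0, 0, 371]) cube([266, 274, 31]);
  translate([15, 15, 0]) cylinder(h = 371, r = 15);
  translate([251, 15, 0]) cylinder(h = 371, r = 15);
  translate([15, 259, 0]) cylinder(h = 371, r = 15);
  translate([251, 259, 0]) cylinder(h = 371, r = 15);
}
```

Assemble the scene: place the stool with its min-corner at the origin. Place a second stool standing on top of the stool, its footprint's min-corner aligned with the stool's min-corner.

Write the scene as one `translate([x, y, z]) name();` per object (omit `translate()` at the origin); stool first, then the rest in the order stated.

stool();
translate([0, 0, 386]) stool_2();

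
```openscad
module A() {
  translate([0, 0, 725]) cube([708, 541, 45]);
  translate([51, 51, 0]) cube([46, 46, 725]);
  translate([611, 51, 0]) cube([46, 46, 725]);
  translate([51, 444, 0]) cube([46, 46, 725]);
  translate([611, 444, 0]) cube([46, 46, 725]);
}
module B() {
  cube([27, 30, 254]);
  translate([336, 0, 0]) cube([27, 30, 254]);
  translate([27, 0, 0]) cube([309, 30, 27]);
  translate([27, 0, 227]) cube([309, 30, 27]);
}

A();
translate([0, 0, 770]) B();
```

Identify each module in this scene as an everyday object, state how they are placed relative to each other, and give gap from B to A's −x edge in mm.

A is a table. B is a picture frame. The picture frame is on top of the table. The gap from the picture frame to the table's −x edge is 0 mm.

The picture frame's min-x is at 0; the table's min-x is 0; gap = 0 mm.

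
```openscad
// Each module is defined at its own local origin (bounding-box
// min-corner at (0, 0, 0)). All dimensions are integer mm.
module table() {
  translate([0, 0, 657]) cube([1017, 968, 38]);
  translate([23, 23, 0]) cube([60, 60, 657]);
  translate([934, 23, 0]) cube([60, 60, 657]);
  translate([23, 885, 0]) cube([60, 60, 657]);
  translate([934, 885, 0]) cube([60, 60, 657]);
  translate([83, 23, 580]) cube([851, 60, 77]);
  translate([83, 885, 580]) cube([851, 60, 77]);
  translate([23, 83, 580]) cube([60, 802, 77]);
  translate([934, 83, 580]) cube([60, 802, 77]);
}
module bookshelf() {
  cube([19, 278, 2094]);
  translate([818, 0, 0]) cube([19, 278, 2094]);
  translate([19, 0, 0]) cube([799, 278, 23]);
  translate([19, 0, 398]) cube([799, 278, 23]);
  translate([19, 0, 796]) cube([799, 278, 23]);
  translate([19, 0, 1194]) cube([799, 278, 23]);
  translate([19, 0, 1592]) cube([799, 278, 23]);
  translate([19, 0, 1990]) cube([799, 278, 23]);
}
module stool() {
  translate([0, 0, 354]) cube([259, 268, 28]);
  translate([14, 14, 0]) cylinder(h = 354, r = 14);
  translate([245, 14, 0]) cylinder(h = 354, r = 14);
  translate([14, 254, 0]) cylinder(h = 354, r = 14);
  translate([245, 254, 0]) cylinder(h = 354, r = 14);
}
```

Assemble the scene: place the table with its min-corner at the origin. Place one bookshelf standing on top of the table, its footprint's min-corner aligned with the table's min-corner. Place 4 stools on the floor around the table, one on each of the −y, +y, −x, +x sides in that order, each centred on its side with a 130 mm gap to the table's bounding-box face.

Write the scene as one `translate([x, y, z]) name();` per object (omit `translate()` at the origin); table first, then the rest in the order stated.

table();
translate([0, 0, 695]) bookshelf();
translate([379, -398, 0]) stool();
translate([379, 1098, 0]) stool();
translate([-389, 350, 0]) stool();
translate([1147, 350, 0]) stool();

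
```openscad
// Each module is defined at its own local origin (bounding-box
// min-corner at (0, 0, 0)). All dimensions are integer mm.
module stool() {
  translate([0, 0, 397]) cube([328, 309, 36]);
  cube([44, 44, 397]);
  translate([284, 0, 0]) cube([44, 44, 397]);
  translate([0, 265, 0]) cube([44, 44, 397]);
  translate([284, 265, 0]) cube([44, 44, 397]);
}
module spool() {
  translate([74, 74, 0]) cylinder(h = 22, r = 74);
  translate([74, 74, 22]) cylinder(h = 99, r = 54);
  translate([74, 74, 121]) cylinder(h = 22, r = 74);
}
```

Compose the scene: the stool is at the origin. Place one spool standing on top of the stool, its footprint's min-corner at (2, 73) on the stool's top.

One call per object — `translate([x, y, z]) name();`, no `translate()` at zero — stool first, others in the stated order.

stool();
translate([2, 73, 433]) spool();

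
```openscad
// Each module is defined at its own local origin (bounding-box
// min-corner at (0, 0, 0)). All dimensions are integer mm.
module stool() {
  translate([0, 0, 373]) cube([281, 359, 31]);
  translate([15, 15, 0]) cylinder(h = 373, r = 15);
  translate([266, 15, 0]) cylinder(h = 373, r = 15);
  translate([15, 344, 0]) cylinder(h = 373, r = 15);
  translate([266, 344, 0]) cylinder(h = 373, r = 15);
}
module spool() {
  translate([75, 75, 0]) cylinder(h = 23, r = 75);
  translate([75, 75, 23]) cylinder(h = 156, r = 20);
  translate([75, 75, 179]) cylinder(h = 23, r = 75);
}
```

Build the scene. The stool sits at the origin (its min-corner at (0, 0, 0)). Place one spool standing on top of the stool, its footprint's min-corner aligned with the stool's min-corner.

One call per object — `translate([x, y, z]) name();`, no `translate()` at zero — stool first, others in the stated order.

stool();
translate([0, 0, 404]) spool();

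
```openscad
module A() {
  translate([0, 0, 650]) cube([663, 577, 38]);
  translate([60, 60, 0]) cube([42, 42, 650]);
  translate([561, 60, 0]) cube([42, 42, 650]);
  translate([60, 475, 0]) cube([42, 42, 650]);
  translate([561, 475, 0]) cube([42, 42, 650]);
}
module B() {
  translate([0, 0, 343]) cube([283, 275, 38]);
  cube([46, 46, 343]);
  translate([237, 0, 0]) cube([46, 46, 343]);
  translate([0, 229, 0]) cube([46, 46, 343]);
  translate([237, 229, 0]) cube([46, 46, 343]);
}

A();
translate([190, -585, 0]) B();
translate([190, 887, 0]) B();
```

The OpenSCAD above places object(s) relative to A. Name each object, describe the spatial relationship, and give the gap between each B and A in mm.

A is a table. B is a stool. Two stools sit around the table at the −y, +y sides. The gap between each stool and the table is 310 mm.

Each stool's nearest face is 310 mm from the table's bounding box.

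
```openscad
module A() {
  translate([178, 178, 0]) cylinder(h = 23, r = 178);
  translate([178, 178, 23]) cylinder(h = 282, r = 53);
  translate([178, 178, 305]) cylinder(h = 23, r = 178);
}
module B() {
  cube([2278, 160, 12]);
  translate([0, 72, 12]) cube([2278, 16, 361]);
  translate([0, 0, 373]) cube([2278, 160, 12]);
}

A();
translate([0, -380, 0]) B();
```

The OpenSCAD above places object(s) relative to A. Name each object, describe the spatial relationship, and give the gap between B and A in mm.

The I-beam's nearest face is 220 mm from the spool's −y face.

A is a spool. B is an I-beam. The I-beam is on the floor beside the spool on its −y side. The gap between the I-beam and the spool is 220 mm.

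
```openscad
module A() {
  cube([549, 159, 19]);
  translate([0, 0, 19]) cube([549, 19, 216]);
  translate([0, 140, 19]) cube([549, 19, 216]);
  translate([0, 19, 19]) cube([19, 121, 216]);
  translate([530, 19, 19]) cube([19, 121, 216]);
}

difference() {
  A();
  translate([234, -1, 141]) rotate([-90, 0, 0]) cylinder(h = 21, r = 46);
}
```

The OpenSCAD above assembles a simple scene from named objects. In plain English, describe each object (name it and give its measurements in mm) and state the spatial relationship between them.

A is an open storage box with external size 549×159×235 mm and wall thickness 19 mm (the base is also 19 mm thick). The base covers the whole footprint; the four walls stand on the base, with the y-facing walls full-width and the x-facing walls fitting between their inner faces.

The open box has a circular hole of radius 46 mm through its front wall, centred at (x = 234, z = 141).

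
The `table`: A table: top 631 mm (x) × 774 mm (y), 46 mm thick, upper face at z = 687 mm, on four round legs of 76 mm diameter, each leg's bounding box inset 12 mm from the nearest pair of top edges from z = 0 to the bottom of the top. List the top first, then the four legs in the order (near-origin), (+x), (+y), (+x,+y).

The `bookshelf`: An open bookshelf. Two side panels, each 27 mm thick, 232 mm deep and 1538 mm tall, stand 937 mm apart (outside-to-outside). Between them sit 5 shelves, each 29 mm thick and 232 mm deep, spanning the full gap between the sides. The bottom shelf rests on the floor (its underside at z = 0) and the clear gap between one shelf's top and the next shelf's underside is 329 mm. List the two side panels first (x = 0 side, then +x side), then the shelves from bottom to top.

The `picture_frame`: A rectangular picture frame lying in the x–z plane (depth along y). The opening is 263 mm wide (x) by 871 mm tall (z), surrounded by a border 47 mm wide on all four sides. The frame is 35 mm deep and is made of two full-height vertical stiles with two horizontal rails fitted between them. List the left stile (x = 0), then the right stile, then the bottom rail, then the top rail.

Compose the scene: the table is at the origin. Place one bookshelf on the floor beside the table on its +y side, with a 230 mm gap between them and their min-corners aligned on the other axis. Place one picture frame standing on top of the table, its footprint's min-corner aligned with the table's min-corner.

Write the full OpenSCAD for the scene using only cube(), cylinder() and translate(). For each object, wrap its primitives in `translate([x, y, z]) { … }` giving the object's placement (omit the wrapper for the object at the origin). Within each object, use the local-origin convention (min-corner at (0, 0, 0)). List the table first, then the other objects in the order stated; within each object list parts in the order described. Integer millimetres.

translate([0, 0, 641]) cube([631, 774, 46]);
translate([50, 50, 0]) cylinder(h = 641, r = 38);
translate([581, 50, 0]) cylinder(h = 641, r = 38);
translate([50, 724, 0]) cylinder(h = 641, r = 38);
translate([581, 724, 0]) cylinder(h = 641, r = 38);
translate([0, 1004, 0]) {
  cube([27, 232, 1538]);
  translate([910, 0, 0]) cube([27, 232, 1538]);
  translate([27, 0, 0]) cube([883, 232, 29]);
  translate([27, 0, 358]) cube([883, 232, 29]);
  translate([27, 0, 716]) cube([883, 232, 29]);
  translate([27, 0, 1074]) cube([883, 232, 29]);
  translate([27, 0, 1432]) cube([883, 232, 29]);
}
translate([0, 0, 687]) {
  cube([47, 35, 965]);
  translate([310, 0, 0]) cube([47, 35, 965]);
  translate([47, 0, 0]) cube([263, 35, 47]);
  translate([47, 0, 918]) cube([263, 35, 47]);
}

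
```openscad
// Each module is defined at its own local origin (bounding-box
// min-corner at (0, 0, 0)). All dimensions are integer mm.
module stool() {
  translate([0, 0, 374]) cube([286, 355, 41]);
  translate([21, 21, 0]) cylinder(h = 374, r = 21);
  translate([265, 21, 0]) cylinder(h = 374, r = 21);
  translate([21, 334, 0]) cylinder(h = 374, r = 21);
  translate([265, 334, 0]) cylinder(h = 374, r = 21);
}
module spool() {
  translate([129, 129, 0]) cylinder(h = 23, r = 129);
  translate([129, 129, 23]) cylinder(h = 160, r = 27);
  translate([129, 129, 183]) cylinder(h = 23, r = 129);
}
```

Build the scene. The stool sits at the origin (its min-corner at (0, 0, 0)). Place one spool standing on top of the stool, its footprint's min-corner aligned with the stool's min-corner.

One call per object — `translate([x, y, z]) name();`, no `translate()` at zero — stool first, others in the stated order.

stool();
translate([0, 0, 415]) spool();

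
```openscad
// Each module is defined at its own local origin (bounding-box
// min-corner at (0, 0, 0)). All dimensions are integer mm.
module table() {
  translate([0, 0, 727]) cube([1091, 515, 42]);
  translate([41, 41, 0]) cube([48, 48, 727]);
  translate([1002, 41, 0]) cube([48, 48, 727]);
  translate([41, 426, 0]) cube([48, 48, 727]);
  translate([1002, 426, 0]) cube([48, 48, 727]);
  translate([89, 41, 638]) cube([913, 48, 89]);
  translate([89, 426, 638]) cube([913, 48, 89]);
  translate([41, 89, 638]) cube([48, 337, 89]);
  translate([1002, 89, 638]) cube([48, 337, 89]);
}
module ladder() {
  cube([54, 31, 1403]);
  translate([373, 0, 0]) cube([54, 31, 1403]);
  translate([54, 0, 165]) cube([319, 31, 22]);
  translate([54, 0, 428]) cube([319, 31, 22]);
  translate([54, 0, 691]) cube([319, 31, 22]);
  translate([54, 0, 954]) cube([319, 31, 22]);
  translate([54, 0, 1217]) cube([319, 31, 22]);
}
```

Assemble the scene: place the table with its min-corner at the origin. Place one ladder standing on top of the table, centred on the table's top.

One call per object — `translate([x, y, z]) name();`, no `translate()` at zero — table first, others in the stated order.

table();
translate([332, 242, 769]) ladder();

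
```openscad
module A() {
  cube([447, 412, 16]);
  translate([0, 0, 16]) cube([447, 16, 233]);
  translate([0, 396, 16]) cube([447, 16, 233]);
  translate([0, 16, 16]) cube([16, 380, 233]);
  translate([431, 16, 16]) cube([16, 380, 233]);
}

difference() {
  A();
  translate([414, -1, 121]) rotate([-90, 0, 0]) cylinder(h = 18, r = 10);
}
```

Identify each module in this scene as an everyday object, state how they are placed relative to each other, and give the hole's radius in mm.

The subtracted cylinder has r = 10 mm.

A is an open box. The open box has a circular hole through its front wall. The hole's radius is 10 mm.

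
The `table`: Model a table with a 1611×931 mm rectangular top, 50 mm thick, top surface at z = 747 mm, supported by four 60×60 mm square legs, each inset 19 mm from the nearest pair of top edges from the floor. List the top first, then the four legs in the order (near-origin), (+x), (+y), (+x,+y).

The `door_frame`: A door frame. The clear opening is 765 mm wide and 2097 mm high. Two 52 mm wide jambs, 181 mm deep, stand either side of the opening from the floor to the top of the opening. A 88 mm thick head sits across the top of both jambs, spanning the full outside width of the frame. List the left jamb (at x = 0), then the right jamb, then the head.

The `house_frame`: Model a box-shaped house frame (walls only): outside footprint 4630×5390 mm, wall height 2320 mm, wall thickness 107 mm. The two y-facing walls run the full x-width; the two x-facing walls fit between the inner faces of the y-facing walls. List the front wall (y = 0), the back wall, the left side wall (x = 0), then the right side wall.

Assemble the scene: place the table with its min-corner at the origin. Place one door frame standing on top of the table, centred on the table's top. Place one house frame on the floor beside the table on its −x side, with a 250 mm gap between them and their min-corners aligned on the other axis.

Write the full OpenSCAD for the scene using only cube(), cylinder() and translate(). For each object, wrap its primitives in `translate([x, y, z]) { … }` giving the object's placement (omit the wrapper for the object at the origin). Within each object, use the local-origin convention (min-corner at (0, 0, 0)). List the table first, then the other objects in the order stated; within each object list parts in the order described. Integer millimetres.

translate([0, 0, 697]) cube([1611, 931, 50]);
translate([19, 19, 0]) cube([60, 60, 697]);
translate([1532, 19, 0]) cube([60, 60, 697]);
translate([19, 852, 0]) cube([60, 60, 697]);
translate([1532, 852, 0]) cube([60, 60, 697]);
translate([371, 375, 747]) {
  cube([52, 181, 2097]);
  translate([817, 0, 0]) cube([52, 181, 2097]);
  translate([0, 0, 2097]) cube([869, 181, 88]);
}
translate([-4880, 0, 0]) {
  cube([4630, 107, 2320]);
  translate([0, 5283, 0]) cube([4630, 107, 2320]);
  translate([0, 107, 0]) cube([107, 5176, 2320]);
  translate([4523, 107, 0]) cube([107, 5176, 2320]);
}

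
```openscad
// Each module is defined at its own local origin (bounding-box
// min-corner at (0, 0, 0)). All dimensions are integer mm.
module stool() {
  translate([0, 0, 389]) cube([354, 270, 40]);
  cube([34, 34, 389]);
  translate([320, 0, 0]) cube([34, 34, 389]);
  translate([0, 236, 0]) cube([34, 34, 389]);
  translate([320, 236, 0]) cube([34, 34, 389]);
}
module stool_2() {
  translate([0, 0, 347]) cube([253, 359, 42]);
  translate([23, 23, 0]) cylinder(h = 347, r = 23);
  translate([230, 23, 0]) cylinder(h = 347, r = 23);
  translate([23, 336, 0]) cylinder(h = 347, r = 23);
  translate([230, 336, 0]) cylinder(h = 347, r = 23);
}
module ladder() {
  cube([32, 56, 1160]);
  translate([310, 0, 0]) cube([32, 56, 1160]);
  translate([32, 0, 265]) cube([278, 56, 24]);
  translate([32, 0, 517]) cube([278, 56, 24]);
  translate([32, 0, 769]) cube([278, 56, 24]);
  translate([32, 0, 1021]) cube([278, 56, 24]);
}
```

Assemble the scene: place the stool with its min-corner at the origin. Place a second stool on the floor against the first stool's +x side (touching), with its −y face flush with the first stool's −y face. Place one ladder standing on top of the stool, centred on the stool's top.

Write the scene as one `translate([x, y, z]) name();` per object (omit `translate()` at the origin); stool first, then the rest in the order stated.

stool();
translate([354, 0, 0]) stool_2();
translate([6, 107, 429]) ladder();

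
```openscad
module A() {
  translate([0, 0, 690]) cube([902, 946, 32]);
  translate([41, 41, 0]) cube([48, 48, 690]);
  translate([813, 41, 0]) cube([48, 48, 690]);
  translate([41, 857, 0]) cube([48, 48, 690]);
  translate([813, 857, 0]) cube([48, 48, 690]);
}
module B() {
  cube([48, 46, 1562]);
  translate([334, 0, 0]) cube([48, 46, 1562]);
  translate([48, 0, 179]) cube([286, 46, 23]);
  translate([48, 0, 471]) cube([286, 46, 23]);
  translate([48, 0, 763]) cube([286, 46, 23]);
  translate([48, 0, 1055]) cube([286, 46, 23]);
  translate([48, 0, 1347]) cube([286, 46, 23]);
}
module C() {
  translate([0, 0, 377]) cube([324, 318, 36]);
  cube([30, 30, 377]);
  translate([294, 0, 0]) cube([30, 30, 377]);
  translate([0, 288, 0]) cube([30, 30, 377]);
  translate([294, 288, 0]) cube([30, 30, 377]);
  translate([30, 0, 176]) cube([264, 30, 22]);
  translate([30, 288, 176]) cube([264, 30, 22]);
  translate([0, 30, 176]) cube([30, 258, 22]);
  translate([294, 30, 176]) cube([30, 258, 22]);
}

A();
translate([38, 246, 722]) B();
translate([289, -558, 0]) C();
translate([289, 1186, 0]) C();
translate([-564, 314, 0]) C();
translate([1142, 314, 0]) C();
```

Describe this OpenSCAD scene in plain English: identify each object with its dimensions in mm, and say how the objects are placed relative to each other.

A is a table with a 902×946 mm rectangular top, 32 mm thick, top surface at z = 722 mm, supported by four 48×48 mm square legs, each inset 41 mm from the nearest pair of top edges, running from the floor.

B is a straight ladder. Two 48×46 mm vertical rails, 1562 mm tall, stand 382 mm apart (outside-to-outside) with their front faces coplanar on the −y side. 5 rungs, each 46 mm deep and 23 mm tall, span between the inner faces of the rails, front faces flush with the rails. The lowest rung's underside is at z = 179 mm and rungs are spaced 292 mm apart (underside to underside).

C is a four-legged stool. The seat is 324×318 mm, 36 mm thick, top at z = 413 mm. It stands on four square legs, each 30×30 mm in cross-section, from z = 0 to the seat underside, each flush with a corner of the seat. Four stretchers, 30 mm wide and 22 mm tall, connect adjacent legs with their undersides at z = 176 mm, each running between the inner faces of the legs it joins and aligned with the legs' outer faces on the other axis.

The ladder is on top of the table. Four stools sit around the table at the −y, +y, −x, +x sides.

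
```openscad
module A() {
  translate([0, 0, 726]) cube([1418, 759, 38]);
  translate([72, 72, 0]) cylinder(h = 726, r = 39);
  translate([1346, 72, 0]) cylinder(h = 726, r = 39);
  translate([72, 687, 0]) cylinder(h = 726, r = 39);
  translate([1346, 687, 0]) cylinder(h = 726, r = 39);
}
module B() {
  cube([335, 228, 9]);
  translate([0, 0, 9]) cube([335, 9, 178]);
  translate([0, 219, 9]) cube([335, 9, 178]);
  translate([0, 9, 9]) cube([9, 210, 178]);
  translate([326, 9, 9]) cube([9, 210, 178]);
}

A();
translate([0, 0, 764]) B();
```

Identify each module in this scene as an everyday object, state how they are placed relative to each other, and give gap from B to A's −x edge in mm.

The open box's min-x is at 0; the table's min-x is 0; gap = 0 mm.

A is a table. B is an open box. The open box is on top of the table. The gap from the open box to the table's −x edge is 0 mm.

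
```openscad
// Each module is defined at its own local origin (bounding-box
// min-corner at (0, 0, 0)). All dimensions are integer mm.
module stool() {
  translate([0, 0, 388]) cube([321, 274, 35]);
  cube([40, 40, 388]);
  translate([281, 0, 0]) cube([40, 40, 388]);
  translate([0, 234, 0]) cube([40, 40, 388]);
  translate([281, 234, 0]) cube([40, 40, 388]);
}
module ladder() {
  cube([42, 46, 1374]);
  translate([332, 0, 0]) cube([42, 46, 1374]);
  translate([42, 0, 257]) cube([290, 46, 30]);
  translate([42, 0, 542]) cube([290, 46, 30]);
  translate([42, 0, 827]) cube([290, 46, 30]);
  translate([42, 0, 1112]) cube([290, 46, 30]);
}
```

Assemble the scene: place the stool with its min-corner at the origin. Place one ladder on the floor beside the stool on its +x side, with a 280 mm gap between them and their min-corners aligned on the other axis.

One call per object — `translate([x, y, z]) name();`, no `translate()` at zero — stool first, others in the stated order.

stool();
translate([601, 0, 0]) ladder();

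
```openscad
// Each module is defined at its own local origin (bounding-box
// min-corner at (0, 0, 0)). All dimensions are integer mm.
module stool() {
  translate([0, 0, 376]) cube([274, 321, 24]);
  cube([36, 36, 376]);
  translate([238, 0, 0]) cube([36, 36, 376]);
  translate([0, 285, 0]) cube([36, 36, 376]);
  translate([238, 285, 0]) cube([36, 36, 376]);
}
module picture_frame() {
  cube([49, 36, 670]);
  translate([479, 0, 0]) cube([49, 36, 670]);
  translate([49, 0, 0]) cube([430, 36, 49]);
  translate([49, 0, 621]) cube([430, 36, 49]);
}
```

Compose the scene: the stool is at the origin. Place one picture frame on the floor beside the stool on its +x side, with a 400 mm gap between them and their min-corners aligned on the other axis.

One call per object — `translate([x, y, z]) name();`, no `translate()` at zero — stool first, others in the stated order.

stool();
translate([674, 0, 0]) picture_frame();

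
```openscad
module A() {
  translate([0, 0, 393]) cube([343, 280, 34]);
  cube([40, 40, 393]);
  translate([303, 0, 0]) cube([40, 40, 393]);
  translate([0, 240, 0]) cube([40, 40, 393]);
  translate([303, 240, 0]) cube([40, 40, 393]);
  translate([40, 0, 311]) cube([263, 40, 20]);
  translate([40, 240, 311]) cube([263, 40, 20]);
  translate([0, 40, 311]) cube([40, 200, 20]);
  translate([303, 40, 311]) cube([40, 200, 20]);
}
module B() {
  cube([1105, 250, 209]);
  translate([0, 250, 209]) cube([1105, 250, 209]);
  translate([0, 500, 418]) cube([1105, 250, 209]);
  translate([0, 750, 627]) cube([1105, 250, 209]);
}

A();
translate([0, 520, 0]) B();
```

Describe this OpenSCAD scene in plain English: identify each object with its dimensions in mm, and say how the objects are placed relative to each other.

A is a four-legged stool. The seat is 343×280 mm, 34 mm thick, top at z = 427 mm. It stands on four square legs, each 40×40 mm in cross-section, from z = 0 to the seat underside, each flush with a corner of the seat. Four stretchers, 40 mm wide and 20 mm tall, connect adjacent legs with their undersides at z = 311 mm, each running between the inner faces of the legs it joins and aligned with the legs' outer faces on the other axis.

B is a straight staircase of 4 solid steps. Each step is 1105 mm wide (x), 250 mm deep (y, the going) and 209 mm tall (the rise). The first step rests on the floor; each subsequent step sits one going further in +y and one rise higher in +z, directly behind and above the previous step with no overlap.

The staircase is on the floor beside the stool on its +y side.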